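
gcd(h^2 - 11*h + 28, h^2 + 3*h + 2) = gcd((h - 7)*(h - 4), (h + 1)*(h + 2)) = 1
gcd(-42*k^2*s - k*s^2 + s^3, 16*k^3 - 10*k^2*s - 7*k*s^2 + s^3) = 1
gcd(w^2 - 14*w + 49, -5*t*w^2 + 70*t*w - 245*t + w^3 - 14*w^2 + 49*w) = w^2 - 14*w + 49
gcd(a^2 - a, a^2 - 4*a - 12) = 1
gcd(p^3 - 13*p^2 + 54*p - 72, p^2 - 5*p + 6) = p - 3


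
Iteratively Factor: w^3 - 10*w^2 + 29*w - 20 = (w - 1)*(w^2 - 9*w + 20) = (w - 5)*(w - 1)*(w - 4)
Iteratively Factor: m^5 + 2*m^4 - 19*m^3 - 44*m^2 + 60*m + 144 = (m + 3)*(m^4 - m^3 - 16*m^2 + 4*m + 48) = (m - 4)*(m + 3)*(m^3 + 3*m^2 - 4*m - 12) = (m - 4)*(m - 2)*(m + 3)*(m^2 + 5*m + 6) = (m - 4)*(m - 2)*(m + 2)*(m + 3)*(m + 3)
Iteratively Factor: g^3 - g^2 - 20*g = (g - 5)*(g^2 + 4*g) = (g - 5)*(g + 4)*(g)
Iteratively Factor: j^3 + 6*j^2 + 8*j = (j + 2)*(j^2 + 4*j) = (j + 2)*(j + 4)*(j)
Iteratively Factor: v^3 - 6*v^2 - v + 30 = (v - 3)*(v^2 - 3*v - 10) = (v - 3)*(v + 2)*(v - 5)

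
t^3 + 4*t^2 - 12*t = t*(t - 2)*(t + 6)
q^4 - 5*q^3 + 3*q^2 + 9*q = q*(q - 3)^2*(q + 1)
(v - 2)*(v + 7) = v^2 + 5*v - 14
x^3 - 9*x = x*(x - 3)*(x + 3)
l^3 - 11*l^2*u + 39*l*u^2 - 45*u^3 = (l - 5*u)*(l - 3*u)^2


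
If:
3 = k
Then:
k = 3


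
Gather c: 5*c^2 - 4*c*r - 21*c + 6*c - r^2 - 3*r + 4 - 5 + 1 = 5*c^2 + c*(-4*r - 15) - r^2 - 3*r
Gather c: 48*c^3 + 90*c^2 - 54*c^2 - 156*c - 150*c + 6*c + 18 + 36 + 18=48*c^3 + 36*c^2 - 300*c + 72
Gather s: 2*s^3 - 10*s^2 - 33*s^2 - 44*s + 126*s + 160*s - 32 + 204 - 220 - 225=2*s^3 - 43*s^2 + 242*s - 273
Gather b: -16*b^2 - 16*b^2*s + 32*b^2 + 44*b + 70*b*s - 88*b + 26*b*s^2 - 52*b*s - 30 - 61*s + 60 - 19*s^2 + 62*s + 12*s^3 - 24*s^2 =b^2*(16 - 16*s) + b*(26*s^2 + 18*s - 44) + 12*s^3 - 43*s^2 + s + 30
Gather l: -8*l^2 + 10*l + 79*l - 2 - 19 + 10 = -8*l^2 + 89*l - 11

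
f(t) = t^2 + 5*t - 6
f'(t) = 2*t + 5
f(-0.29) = -7.37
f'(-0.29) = 4.42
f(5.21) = 47.19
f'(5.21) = 15.42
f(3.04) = 18.44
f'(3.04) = 11.08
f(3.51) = 23.87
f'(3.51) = 12.02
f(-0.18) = -6.87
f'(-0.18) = 4.64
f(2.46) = 12.35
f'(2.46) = 9.92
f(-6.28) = 2.04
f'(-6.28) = -7.56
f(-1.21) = -10.59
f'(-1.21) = 2.58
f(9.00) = 120.00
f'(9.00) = 23.00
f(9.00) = 120.00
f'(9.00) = 23.00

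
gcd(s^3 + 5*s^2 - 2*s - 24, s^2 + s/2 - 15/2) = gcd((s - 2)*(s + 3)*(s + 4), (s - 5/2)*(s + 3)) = s + 3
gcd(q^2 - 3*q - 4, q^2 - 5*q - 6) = q + 1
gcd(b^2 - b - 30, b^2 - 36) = b - 6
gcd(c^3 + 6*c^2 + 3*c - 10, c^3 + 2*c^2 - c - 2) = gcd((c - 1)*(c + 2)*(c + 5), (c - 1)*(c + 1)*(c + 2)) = c^2 + c - 2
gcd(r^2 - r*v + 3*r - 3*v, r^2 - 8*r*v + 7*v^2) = r - v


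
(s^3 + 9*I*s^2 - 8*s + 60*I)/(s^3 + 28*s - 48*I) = (s + 5*I)/(s - 4*I)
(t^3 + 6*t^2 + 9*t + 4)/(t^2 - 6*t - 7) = (t^2 + 5*t + 4)/(t - 7)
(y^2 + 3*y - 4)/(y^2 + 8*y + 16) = (y - 1)/(y + 4)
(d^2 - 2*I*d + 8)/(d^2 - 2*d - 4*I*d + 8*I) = (d + 2*I)/(d - 2)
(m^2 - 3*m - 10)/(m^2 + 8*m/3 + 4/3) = 3*(m - 5)/(3*m + 2)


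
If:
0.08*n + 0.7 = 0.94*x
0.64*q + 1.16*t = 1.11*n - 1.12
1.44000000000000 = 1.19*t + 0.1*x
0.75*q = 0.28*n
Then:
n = 2.79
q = 1.04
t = 1.13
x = 0.98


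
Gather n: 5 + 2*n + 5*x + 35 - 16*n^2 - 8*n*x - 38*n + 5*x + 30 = -16*n^2 + n*(-8*x - 36) + 10*x + 70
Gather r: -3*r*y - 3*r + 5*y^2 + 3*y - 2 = r*(-3*y - 3) + 5*y^2 + 3*y - 2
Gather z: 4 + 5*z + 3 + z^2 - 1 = z^2 + 5*z + 6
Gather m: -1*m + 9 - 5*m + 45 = 54 - 6*m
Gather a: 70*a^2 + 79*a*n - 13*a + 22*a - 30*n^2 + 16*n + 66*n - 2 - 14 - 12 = 70*a^2 + a*(79*n + 9) - 30*n^2 + 82*n - 28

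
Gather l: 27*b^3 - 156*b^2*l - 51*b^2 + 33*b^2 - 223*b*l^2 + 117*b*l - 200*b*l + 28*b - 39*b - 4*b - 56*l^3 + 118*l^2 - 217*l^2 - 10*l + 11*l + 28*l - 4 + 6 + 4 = 27*b^3 - 18*b^2 - 15*b - 56*l^3 + l^2*(-223*b - 99) + l*(-156*b^2 - 83*b + 29) + 6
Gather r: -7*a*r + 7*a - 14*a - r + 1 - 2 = -7*a + r*(-7*a - 1) - 1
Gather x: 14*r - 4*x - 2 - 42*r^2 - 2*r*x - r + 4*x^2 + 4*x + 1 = -42*r^2 - 2*r*x + 13*r + 4*x^2 - 1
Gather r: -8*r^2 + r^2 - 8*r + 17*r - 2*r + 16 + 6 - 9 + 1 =-7*r^2 + 7*r + 14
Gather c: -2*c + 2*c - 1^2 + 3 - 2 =0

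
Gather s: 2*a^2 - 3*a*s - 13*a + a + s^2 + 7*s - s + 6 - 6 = 2*a^2 - 12*a + s^2 + s*(6 - 3*a)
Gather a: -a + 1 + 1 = 2 - a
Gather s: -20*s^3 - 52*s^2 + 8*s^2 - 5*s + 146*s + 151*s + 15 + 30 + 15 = -20*s^3 - 44*s^2 + 292*s + 60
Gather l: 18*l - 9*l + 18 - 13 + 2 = 9*l + 7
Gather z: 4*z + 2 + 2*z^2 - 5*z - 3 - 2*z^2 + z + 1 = 0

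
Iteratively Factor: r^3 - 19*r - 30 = (r + 3)*(r^2 - 3*r - 10) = (r - 5)*(r + 3)*(r + 2)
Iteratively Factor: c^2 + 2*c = (c + 2)*(c)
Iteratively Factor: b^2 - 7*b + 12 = (b - 3)*(b - 4)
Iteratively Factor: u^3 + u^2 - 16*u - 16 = (u - 4)*(u^2 + 5*u + 4) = (u - 4)*(u + 1)*(u + 4)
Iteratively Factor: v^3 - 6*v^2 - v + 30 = (v + 2)*(v^2 - 8*v + 15) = (v - 3)*(v + 2)*(v - 5)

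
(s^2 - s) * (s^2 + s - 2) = s^4 - 3*s^2 + 2*s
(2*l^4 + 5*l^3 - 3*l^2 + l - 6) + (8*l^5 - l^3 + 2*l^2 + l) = 8*l^5 + 2*l^4 + 4*l^3 - l^2 + 2*l - 6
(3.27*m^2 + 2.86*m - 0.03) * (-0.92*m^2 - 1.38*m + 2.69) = -3.0084*m^4 - 7.1438*m^3 + 4.8771*m^2 + 7.7348*m - 0.0807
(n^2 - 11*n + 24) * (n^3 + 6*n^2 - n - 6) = n^5 - 5*n^4 - 43*n^3 + 149*n^2 + 42*n - 144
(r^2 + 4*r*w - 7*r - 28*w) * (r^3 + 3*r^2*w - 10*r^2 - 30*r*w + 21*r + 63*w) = r^5 + 7*r^4*w - 17*r^4 + 12*r^3*w^2 - 119*r^3*w + 91*r^3 - 204*r^2*w^2 + 637*r^2*w - 147*r^2 + 1092*r*w^2 - 1029*r*w - 1764*w^2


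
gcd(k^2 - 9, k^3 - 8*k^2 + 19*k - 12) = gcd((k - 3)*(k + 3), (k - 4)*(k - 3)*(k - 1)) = k - 3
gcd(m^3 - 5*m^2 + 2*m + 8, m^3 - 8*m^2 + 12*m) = m - 2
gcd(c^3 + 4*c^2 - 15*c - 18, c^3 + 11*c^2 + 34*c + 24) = c^2 + 7*c + 6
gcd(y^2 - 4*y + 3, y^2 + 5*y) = 1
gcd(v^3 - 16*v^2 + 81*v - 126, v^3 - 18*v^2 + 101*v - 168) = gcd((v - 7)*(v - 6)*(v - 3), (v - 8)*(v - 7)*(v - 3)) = v^2 - 10*v + 21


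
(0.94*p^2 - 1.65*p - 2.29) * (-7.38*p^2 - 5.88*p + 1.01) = -6.9372*p^4 + 6.6498*p^3 + 27.5516*p^2 + 11.7987*p - 2.3129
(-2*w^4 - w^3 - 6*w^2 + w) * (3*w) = -6*w^5 - 3*w^4 - 18*w^3 + 3*w^2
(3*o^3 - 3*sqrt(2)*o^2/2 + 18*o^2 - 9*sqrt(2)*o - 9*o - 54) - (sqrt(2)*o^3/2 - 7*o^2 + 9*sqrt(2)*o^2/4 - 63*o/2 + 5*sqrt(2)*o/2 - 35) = -sqrt(2)*o^3/2 + 3*o^3 - 15*sqrt(2)*o^2/4 + 25*o^2 - 23*sqrt(2)*o/2 + 45*o/2 - 19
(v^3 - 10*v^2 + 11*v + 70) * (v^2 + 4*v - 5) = v^5 - 6*v^4 - 34*v^3 + 164*v^2 + 225*v - 350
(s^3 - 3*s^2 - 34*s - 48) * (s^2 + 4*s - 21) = s^5 + s^4 - 67*s^3 - 121*s^2 + 522*s + 1008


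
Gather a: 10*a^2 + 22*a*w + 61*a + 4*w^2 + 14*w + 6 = 10*a^2 + a*(22*w + 61) + 4*w^2 + 14*w + 6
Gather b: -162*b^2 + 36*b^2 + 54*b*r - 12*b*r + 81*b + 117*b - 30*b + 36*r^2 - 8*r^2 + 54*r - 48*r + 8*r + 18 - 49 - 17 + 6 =-126*b^2 + b*(42*r + 168) + 28*r^2 + 14*r - 42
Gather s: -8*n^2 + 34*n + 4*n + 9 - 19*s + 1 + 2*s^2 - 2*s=-8*n^2 + 38*n + 2*s^2 - 21*s + 10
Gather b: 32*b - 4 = 32*b - 4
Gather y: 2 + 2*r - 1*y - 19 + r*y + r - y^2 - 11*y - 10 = 3*r - y^2 + y*(r - 12) - 27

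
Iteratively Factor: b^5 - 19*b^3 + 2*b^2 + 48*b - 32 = (b + 2)*(b^4 - 2*b^3 - 15*b^2 + 32*b - 16) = (b + 2)*(b + 4)*(b^3 - 6*b^2 + 9*b - 4) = (b - 1)*(b + 2)*(b + 4)*(b^2 - 5*b + 4) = (b - 4)*(b - 1)*(b + 2)*(b + 4)*(b - 1)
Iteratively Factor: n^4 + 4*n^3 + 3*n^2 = (n + 3)*(n^3 + n^2) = n*(n + 3)*(n^2 + n) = n^2*(n + 3)*(n + 1)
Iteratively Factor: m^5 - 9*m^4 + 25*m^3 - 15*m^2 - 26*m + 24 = (m + 1)*(m^4 - 10*m^3 + 35*m^2 - 50*m + 24) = (m - 4)*(m + 1)*(m^3 - 6*m^2 + 11*m - 6) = (m - 4)*(m - 2)*(m + 1)*(m^2 - 4*m + 3) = (m - 4)*(m - 3)*(m - 2)*(m + 1)*(m - 1)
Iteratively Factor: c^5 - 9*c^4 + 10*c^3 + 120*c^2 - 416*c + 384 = (c - 3)*(c^4 - 6*c^3 - 8*c^2 + 96*c - 128) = (c - 3)*(c - 2)*(c^3 - 4*c^2 - 16*c + 64) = (c - 4)*(c - 3)*(c - 2)*(c^2 - 16) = (c - 4)^2*(c - 3)*(c - 2)*(c + 4)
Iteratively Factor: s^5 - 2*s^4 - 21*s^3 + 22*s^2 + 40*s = (s + 1)*(s^4 - 3*s^3 - 18*s^2 + 40*s) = (s + 1)*(s + 4)*(s^3 - 7*s^2 + 10*s) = (s - 2)*(s + 1)*(s + 4)*(s^2 - 5*s) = (s - 5)*(s - 2)*(s + 1)*(s + 4)*(s)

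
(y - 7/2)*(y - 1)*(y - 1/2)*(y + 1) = y^4 - 4*y^3 + 3*y^2/4 + 4*y - 7/4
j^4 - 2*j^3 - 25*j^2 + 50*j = j*(j - 5)*(j - 2)*(j + 5)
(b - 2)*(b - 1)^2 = b^3 - 4*b^2 + 5*b - 2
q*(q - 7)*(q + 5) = q^3 - 2*q^2 - 35*q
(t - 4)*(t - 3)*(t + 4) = t^3 - 3*t^2 - 16*t + 48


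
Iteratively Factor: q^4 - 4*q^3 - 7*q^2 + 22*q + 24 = (q + 2)*(q^3 - 6*q^2 + 5*q + 12) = (q - 4)*(q + 2)*(q^2 - 2*q - 3) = (q - 4)*(q + 1)*(q + 2)*(q - 3)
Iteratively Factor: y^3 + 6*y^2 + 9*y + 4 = (y + 4)*(y^2 + 2*y + 1) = (y + 1)*(y + 4)*(y + 1)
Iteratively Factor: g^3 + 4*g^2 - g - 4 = (g - 1)*(g^2 + 5*g + 4) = (g - 1)*(g + 4)*(g + 1)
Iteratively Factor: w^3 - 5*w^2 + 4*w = (w)*(w^2 - 5*w + 4) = w*(w - 1)*(w - 4)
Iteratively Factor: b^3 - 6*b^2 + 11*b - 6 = (b - 2)*(b^2 - 4*b + 3) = (b - 3)*(b - 2)*(b - 1)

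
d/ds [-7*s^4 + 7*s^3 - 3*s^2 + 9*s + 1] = -28*s^3 + 21*s^2 - 6*s + 9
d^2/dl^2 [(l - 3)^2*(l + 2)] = 6*l - 8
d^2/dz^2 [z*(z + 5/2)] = 2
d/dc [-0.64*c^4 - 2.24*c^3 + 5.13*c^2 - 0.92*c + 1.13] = -2.56*c^3 - 6.72*c^2 + 10.26*c - 0.92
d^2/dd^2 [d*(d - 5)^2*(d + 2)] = 12*d^2 - 48*d + 10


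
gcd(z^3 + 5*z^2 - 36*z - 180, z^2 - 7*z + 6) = z - 6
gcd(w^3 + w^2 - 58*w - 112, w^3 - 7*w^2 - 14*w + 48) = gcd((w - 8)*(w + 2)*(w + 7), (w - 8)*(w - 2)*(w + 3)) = w - 8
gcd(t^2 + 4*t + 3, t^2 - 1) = t + 1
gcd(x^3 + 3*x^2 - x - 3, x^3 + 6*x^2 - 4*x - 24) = 1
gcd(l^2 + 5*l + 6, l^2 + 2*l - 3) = l + 3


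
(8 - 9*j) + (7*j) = 8 - 2*j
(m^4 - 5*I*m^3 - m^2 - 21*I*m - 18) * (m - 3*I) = m^5 - 8*I*m^4 - 16*m^3 - 18*I*m^2 - 81*m + 54*I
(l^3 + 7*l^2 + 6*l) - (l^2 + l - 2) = l^3 + 6*l^2 + 5*l + 2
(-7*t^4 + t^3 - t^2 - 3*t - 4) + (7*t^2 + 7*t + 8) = -7*t^4 + t^3 + 6*t^2 + 4*t + 4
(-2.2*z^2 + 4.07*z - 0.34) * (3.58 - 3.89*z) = 8.558*z^3 - 23.7083*z^2 + 15.8932*z - 1.2172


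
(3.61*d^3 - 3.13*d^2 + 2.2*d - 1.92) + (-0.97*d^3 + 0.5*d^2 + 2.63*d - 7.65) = 2.64*d^3 - 2.63*d^2 + 4.83*d - 9.57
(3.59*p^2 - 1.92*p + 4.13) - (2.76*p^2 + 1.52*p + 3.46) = 0.83*p^2 - 3.44*p + 0.67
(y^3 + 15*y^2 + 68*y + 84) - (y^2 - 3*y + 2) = y^3 + 14*y^2 + 71*y + 82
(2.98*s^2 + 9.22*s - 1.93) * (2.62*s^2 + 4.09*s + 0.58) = 7.8076*s^4 + 36.3446*s^3 + 34.3816*s^2 - 2.5461*s - 1.1194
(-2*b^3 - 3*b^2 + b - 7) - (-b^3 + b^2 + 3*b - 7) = -b^3 - 4*b^2 - 2*b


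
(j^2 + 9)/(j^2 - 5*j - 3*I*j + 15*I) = (j + 3*I)/(j - 5)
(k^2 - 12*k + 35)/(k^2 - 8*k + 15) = (k - 7)/(k - 3)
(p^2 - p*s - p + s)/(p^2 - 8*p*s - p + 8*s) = (p - s)/(p - 8*s)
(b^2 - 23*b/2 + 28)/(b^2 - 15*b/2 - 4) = (2*b - 7)/(2*b + 1)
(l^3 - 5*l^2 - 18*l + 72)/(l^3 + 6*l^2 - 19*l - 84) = (l^3 - 5*l^2 - 18*l + 72)/(l^3 + 6*l^2 - 19*l - 84)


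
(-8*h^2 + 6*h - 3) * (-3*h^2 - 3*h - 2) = 24*h^4 + 6*h^3 + 7*h^2 - 3*h + 6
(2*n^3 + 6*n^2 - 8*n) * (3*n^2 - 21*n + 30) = 6*n^5 - 24*n^4 - 90*n^3 + 348*n^2 - 240*n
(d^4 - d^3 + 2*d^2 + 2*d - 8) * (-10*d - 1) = -10*d^5 + 9*d^4 - 19*d^3 - 22*d^2 + 78*d + 8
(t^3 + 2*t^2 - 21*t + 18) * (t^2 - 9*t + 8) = t^5 - 7*t^4 - 31*t^3 + 223*t^2 - 330*t + 144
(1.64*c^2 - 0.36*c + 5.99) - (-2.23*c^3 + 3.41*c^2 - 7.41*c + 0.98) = 2.23*c^3 - 1.77*c^2 + 7.05*c + 5.01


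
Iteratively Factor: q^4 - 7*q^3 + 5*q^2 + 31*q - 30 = (q - 5)*(q^3 - 2*q^2 - 5*q + 6) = (q - 5)*(q + 2)*(q^2 - 4*q + 3) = (q - 5)*(q - 3)*(q + 2)*(q - 1)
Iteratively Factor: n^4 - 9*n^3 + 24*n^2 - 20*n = (n - 2)*(n^3 - 7*n^2 + 10*n) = (n - 5)*(n - 2)*(n^2 - 2*n) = n*(n - 5)*(n - 2)*(n - 2)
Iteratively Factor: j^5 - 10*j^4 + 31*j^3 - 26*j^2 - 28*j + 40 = (j - 2)*(j^4 - 8*j^3 + 15*j^2 + 4*j - 20) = (j - 5)*(j - 2)*(j^3 - 3*j^2 + 4) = (j - 5)*(j - 2)*(j + 1)*(j^2 - 4*j + 4) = (j - 5)*(j - 2)^2*(j + 1)*(j - 2)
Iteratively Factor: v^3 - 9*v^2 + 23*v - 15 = (v - 5)*(v^2 - 4*v + 3) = (v - 5)*(v - 3)*(v - 1)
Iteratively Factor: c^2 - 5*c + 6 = (c - 2)*(c - 3)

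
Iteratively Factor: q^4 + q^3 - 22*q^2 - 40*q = (q + 2)*(q^3 - q^2 - 20*q) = q*(q + 2)*(q^2 - q - 20) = q*(q + 2)*(q + 4)*(q - 5)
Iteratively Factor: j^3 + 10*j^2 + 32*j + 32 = (j + 4)*(j^2 + 6*j + 8) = (j + 2)*(j + 4)*(j + 4)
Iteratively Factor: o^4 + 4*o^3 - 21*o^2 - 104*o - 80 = (o + 1)*(o^3 + 3*o^2 - 24*o - 80) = (o - 5)*(o + 1)*(o^2 + 8*o + 16) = (o - 5)*(o + 1)*(o + 4)*(o + 4)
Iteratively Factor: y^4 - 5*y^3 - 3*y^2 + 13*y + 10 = (y + 1)*(y^3 - 6*y^2 + 3*y + 10) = (y - 5)*(y + 1)*(y^2 - y - 2) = (y - 5)*(y - 2)*(y + 1)*(y + 1)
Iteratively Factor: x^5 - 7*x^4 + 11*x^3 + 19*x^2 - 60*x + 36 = (x - 3)*(x^4 - 4*x^3 - x^2 + 16*x - 12) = (x - 3)^2*(x^3 - x^2 - 4*x + 4) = (x - 3)^2*(x - 2)*(x^2 + x - 2) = (x - 3)^2*(x - 2)*(x + 2)*(x - 1)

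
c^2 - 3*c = c*(c - 3)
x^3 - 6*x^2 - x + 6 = (x - 6)*(x - 1)*(x + 1)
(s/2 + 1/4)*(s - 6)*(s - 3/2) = s^3/2 - 7*s^2/2 + 21*s/8 + 9/4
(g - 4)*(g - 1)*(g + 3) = g^3 - 2*g^2 - 11*g + 12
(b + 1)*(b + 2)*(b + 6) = b^3 + 9*b^2 + 20*b + 12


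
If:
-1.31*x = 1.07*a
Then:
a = -1.22429906542056*x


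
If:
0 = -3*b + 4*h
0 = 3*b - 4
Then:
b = 4/3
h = 1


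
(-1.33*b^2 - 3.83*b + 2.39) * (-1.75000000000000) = 2.3275*b^2 + 6.7025*b - 4.1825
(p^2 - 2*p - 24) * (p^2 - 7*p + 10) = p^4 - 9*p^3 + 148*p - 240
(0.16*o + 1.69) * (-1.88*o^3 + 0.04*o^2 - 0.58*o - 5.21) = -0.3008*o^4 - 3.1708*o^3 - 0.0252*o^2 - 1.8138*o - 8.8049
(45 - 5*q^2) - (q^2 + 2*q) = -6*q^2 - 2*q + 45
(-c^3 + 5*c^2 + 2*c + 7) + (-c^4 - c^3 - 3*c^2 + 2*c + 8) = -c^4 - 2*c^3 + 2*c^2 + 4*c + 15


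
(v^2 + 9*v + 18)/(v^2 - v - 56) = (v^2 + 9*v + 18)/(v^2 - v - 56)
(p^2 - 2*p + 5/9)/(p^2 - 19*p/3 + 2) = (p - 5/3)/(p - 6)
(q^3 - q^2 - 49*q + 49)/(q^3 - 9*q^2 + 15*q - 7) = (q + 7)/(q - 1)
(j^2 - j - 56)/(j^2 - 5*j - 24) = (j + 7)/(j + 3)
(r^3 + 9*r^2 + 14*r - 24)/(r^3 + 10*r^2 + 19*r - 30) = (r + 4)/(r + 5)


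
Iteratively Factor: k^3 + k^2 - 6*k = (k)*(k^2 + k - 6) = k*(k - 2)*(k + 3)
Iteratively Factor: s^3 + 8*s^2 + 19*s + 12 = (s + 3)*(s^2 + 5*s + 4) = (s + 3)*(s + 4)*(s + 1)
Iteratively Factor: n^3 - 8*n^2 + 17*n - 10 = (n - 5)*(n^2 - 3*n + 2) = (n - 5)*(n - 2)*(n - 1)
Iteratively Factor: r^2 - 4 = (r + 2)*(r - 2)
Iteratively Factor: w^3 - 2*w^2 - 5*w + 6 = (w - 1)*(w^2 - w - 6) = (w - 1)*(w + 2)*(w - 3)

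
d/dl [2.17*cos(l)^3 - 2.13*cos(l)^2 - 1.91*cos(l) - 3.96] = (-6.51*cos(l)^2 + 4.26*cos(l) + 1.91)*sin(l)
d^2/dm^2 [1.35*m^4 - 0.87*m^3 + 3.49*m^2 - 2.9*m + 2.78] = 16.2*m^2 - 5.22*m + 6.98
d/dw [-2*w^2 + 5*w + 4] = 5 - 4*w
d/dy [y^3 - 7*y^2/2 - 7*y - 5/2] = 3*y^2 - 7*y - 7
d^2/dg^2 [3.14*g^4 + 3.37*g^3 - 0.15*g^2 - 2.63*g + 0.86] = 37.68*g^2 + 20.22*g - 0.3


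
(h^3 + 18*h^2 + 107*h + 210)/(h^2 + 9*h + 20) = (h^2 + 13*h + 42)/(h + 4)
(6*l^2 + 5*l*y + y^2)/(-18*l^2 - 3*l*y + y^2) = (2*l + y)/(-6*l + y)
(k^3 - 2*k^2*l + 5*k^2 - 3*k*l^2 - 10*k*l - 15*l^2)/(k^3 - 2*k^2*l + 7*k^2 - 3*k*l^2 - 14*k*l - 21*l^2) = (k + 5)/(k + 7)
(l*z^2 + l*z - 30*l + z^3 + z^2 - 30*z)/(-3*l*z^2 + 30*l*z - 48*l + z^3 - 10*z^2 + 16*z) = (-l*z^2 - l*z + 30*l - z^3 - z^2 + 30*z)/(3*l*z^2 - 30*l*z + 48*l - z^3 + 10*z^2 - 16*z)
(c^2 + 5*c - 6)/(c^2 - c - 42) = (c - 1)/(c - 7)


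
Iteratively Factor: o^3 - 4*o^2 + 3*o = (o - 1)*(o^2 - 3*o) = (o - 3)*(o - 1)*(o)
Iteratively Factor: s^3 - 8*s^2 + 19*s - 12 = (s - 3)*(s^2 - 5*s + 4) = (s - 3)*(s - 1)*(s - 4)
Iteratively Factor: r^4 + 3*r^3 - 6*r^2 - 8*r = (r + 1)*(r^3 + 2*r^2 - 8*r) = (r - 2)*(r + 1)*(r^2 + 4*r) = r*(r - 2)*(r + 1)*(r + 4)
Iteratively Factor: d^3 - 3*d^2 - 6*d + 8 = (d - 4)*(d^2 + d - 2) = (d - 4)*(d - 1)*(d + 2)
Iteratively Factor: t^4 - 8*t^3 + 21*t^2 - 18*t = (t - 3)*(t^3 - 5*t^2 + 6*t) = (t - 3)*(t - 2)*(t^2 - 3*t) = t*(t - 3)*(t - 2)*(t - 3)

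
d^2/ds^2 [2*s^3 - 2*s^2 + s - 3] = 12*s - 4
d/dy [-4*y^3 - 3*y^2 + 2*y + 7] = -12*y^2 - 6*y + 2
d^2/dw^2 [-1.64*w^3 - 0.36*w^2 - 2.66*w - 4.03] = -9.84*w - 0.72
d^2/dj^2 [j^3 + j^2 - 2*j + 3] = 6*j + 2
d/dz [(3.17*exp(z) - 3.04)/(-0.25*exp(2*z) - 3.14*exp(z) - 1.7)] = (0.7925*exp(2*z) - 1.52*exp(z) - 14.9346)*exp(z)/(0.0625*exp(4*z) + 1.57*exp(3*z) + 10.7096*exp(2*z) + 10.676*exp(z) + 2.89)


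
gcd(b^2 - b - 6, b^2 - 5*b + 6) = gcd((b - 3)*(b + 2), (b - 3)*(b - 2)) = b - 3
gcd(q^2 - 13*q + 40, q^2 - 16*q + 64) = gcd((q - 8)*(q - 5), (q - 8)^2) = q - 8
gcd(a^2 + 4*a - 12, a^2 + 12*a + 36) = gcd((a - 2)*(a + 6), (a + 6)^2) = a + 6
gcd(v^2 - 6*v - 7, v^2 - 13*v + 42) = v - 7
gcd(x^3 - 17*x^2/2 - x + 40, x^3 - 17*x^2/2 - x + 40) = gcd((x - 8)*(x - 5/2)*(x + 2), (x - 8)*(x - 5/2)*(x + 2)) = x^3 - 17*x^2/2 - x + 40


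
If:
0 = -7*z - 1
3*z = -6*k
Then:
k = 1/14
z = -1/7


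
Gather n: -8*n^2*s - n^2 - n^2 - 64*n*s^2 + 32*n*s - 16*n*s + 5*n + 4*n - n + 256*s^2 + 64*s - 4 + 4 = n^2*(-8*s - 2) + n*(-64*s^2 + 16*s + 8) + 256*s^2 + 64*s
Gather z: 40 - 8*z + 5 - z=45 - 9*z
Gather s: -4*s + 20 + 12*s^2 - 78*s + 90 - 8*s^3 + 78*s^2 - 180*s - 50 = -8*s^3 + 90*s^2 - 262*s + 60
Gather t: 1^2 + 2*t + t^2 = t^2 + 2*t + 1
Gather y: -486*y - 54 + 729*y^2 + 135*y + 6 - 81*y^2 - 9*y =648*y^2 - 360*y - 48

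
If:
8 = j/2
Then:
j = 16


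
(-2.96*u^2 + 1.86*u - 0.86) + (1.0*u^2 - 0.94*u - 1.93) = -1.96*u^2 + 0.92*u - 2.79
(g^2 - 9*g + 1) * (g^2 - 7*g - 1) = g^4 - 16*g^3 + 63*g^2 + 2*g - 1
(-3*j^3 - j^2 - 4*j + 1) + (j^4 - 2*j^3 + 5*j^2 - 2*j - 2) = j^4 - 5*j^3 + 4*j^2 - 6*j - 1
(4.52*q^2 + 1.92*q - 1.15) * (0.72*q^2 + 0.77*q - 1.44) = 3.2544*q^4 + 4.8628*q^3 - 5.8584*q^2 - 3.6503*q + 1.656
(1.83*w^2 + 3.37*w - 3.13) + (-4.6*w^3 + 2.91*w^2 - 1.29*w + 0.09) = -4.6*w^3 + 4.74*w^2 + 2.08*w - 3.04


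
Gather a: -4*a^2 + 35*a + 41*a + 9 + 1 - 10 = -4*a^2 + 76*a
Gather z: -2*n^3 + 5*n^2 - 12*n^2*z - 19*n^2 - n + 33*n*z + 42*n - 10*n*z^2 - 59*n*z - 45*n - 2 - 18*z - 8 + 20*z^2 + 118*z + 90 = -2*n^3 - 14*n^2 - 4*n + z^2*(20 - 10*n) + z*(-12*n^2 - 26*n + 100) + 80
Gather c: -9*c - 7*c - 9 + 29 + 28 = 48 - 16*c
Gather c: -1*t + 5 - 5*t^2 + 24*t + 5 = -5*t^2 + 23*t + 10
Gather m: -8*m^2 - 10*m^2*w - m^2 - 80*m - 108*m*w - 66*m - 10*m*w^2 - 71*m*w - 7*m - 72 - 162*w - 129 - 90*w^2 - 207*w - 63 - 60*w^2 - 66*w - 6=m^2*(-10*w - 9) + m*(-10*w^2 - 179*w - 153) - 150*w^2 - 435*w - 270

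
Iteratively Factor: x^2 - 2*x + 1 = (x - 1)*(x - 1)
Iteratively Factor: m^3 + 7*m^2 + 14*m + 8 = (m + 2)*(m^2 + 5*m + 4) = (m + 2)*(m + 4)*(m + 1)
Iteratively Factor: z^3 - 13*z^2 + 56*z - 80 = (z - 5)*(z^2 - 8*z + 16) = (z - 5)*(z - 4)*(z - 4)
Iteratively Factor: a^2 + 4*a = (a)*(a + 4)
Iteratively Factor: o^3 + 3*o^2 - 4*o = (o)*(o^2 + 3*o - 4) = o*(o - 1)*(o + 4)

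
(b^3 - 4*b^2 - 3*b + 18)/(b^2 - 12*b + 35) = (b^3 - 4*b^2 - 3*b + 18)/(b^2 - 12*b + 35)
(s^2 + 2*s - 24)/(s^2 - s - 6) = (-s^2 - 2*s + 24)/(-s^2 + s + 6)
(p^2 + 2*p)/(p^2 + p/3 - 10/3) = 3*p/(3*p - 5)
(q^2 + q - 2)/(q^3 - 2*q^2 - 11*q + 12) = (q + 2)/(q^2 - q - 12)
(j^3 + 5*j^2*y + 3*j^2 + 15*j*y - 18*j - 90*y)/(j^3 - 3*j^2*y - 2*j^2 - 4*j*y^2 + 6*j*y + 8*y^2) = (j^3 + 5*j^2*y + 3*j^2 + 15*j*y - 18*j - 90*y)/(j^3 - 3*j^2*y - 2*j^2 - 4*j*y^2 + 6*j*y + 8*y^2)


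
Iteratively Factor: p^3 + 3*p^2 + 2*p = (p + 1)*(p^2 + 2*p) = p*(p + 1)*(p + 2)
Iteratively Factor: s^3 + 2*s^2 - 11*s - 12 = (s + 4)*(s^2 - 2*s - 3) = (s - 3)*(s + 4)*(s + 1)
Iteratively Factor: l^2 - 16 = (l + 4)*(l - 4)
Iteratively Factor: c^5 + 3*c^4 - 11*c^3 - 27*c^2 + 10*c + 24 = (c + 4)*(c^4 - c^3 - 7*c^2 + c + 6) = (c + 1)*(c + 4)*(c^3 - 2*c^2 - 5*c + 6) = (c - 1)*(c + 1)*(c + 4)*(c^2 - c - 6) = (c - 3)*(c - 1)*(c + 1)*(c + 4)*(c + 2)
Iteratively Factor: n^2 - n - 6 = (n - 3)*(n + 2)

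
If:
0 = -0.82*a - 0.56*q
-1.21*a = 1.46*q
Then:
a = 0.00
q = 0.00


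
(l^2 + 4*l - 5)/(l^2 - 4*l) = (l^2 + 4*l - 5)/(l*(l - 4))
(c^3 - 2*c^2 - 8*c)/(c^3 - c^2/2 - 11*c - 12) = 2*c/(2*c + 3)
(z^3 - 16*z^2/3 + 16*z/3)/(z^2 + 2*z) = (3*z^2 - 16*z + 16)/(3*(z + 2))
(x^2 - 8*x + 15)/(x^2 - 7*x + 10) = (x - 3)/(x - 2)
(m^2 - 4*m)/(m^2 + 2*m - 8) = m*(m - 4)/(m^2 + 2*m - 8)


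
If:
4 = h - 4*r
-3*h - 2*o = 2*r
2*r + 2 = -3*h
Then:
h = 0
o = 1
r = -1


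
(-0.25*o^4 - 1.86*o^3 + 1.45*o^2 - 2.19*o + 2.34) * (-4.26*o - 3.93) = 1.065*o^5 + 8.9061*o^4 + 1.1328*o^3 + 3.6309*o^2 - 1.3617*o - 9.1962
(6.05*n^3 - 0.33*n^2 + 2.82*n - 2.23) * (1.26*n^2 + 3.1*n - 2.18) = 7.623*n^5 + 18.3392*n^4 - 10.6588*n^3 + 6.6516*n^2 - 13.0606*n + 4.8614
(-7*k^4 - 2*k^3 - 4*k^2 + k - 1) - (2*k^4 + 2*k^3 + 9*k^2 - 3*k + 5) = -9*k^4 - 4*k^3 - 13*k^2 + 4*k - 6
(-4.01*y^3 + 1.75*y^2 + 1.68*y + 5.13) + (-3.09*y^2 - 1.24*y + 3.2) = -4.01*y^3 - 1.34*y^2 + 0.44*y + 8.33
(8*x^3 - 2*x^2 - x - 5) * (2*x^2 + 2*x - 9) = 16*x^5 + 12*x^4 - 78*x^3 + 6*x^2 - x + 45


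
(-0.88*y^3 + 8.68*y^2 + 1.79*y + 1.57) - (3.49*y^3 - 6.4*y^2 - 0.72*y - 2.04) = -4.37*y^3 + 15.08*y^2 + 2.51*y + 3.61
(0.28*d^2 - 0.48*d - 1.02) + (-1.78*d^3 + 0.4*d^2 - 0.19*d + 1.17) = -1.78*d^3 + 0.68*d^2 - 0.67*d + 0.15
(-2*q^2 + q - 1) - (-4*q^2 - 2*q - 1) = 2*q^2 + 3*q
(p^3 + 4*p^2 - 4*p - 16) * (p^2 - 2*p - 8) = p^5 + 2*p^4 - 20*p^3 - 40*p^2 + 64*p + 128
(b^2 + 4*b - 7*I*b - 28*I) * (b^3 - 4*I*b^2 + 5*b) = b^5 + 4*b^4 - 11*I*b^4 - 23*b^3 - 44*I*b^3 - 92*b^2 - 35*I*b^2 - 140*I*b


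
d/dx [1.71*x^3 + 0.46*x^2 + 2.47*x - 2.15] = 5.13*x^2 + 0.92*x + 2.47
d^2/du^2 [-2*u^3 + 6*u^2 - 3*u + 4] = 12 - 12*u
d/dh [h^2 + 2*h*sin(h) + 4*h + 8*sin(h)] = 2*h*cos(h) + 2*h + 2*sin(h) + 8*cos(h) + 4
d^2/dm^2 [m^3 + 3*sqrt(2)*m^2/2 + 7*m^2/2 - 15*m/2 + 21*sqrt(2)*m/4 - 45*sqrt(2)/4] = 6*m + 3*sqrt(2) + 7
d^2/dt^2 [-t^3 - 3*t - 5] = -6*t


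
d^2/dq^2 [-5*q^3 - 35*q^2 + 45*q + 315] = -30*q - 70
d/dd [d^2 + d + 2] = 2*d + 1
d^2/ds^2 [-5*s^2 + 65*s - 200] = -10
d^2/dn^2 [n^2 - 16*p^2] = 2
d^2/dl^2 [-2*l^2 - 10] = -4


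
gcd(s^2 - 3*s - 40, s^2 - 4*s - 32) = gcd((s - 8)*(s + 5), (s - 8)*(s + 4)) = s - 8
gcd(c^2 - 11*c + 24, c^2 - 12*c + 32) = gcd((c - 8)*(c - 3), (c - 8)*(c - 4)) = c - 8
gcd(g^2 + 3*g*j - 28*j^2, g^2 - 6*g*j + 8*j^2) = g - 4*j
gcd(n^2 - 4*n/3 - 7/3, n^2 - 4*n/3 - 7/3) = n^2 - 4*n/3 - 7/3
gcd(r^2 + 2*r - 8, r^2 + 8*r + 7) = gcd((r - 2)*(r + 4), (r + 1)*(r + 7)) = 1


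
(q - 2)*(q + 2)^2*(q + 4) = q^4 + 6*q^3 + 4*q^2 - 24*q - 32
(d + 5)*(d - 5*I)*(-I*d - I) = -I*d^3 - 5*d^2 - 6*I*d^2 - 30*d - 5*I*d - 25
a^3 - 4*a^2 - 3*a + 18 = (a - 3)^2*(a + 2)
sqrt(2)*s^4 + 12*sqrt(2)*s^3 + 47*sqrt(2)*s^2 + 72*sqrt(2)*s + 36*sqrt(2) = (s + 2)*(s + 3)*(s + 6)*(sqrt(2)*s + sqrt(2))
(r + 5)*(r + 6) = r^2 + 11*r + 30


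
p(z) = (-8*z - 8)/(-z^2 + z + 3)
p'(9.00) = -0.17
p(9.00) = 1.16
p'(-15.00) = -0.03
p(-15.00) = -0.47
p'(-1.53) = -13.51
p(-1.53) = -4.87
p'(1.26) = -6.84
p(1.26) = -6.77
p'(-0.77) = -3.14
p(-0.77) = -1.12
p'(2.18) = -486.21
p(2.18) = -59.49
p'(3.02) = -14.28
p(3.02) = 10.37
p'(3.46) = -5.50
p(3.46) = 6.47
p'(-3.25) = -0.41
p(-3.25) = -1.66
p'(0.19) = -1.94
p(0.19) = -3.02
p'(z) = (-8*z - 8)*(2*z - 1)/(-z^2 + z + 3)^2 - 8/(-z^2 + z + 3) = 8*(z^2 - z - (z + 1)*(2*z - 1) - 3)/(-z^2 + z + 3)^2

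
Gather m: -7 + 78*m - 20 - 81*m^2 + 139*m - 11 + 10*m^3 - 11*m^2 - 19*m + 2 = 10*m^3 - 92*m^2 + 198*m - 36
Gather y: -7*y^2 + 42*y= -7*y^2 + 42*y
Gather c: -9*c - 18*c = -27*c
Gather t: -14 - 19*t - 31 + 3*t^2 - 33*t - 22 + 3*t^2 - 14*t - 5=6*t^2 - 66*t - 72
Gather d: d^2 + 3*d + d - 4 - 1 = d^2 + 4*d - 5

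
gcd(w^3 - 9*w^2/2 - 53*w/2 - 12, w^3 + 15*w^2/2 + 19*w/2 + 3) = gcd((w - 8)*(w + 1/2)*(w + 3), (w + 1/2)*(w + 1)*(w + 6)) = w + 1/2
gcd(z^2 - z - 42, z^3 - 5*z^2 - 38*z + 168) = z^2 - z - 42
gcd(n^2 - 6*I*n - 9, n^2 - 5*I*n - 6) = n - 3*I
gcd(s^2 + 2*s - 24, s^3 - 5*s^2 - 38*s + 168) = s^2 + 2*s - 24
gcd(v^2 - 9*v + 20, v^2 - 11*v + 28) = v - 4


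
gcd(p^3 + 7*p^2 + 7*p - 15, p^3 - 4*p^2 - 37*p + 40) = p^2 + 4*p - 5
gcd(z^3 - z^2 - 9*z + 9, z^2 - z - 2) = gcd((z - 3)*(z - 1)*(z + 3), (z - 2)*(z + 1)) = 1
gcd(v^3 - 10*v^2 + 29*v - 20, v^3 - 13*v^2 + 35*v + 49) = 1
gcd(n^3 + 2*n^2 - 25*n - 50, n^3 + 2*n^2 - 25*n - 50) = n^3 + 2*n^2 - 25*n - 50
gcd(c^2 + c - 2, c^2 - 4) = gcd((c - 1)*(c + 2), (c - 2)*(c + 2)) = c + 2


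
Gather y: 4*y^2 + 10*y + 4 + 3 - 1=4*y^2 + 10*y + 6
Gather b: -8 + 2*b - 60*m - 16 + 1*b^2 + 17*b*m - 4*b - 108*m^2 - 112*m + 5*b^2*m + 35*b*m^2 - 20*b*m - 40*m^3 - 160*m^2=b^2*(5*m + 1) + b*(35*m^2 - 3*m - 2) - 40*m^3 - 268*m^2 - 172*m - 24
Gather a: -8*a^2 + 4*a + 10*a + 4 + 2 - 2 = -8*a^2 + 14*a + 4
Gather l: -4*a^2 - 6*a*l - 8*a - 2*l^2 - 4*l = -4*a^2 - 8*a - 2*l^2 + l*(-6*a - 4)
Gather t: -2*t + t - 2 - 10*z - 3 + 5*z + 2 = -t - 5*z - 3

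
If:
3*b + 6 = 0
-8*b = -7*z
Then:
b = -2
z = -16/7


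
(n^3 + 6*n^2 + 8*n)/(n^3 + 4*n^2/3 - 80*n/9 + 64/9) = 9*n*(n + 2)/(9*n^2 - 24*n + 16)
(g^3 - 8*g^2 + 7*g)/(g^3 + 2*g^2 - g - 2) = g*(g - 7)/(g^2 + 3*g + 2)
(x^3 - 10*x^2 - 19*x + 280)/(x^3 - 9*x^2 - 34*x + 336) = (x + 5)/(x + 6)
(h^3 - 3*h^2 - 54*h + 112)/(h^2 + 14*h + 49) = (h^2 - 10*h + 16)/(h + 7)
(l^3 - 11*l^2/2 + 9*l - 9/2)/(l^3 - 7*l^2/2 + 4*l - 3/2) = (l - 3)/(l - 1)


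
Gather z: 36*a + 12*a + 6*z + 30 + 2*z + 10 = 48*a + 8*z + 40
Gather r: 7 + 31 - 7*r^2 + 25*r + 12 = -7*r^2 + 25*r + 50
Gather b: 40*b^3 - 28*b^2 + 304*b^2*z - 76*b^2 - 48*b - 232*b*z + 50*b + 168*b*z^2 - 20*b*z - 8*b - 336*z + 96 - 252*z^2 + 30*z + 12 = 40*b^3 + b^2*(304*z - 104) + b*(168*z^2 - 252*z - 6) - 252*z^2 - 306*z + 108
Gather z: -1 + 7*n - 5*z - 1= 7*n - 5*z - 2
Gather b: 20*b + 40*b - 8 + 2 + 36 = 60*b + 30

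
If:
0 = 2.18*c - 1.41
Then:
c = 0.65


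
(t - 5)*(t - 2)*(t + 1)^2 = t^4 - 5*t^3 - 3*t^2 + 13*t + 10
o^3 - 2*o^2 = o^2*(o - 2)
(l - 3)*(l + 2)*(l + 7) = l^3 + 6*l^2 - 13*l - 42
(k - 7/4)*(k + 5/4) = k^2 - k/2 - 35/16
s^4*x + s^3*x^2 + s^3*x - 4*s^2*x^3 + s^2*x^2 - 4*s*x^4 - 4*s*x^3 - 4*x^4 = (s - 2*x)*(s + x)*(s + 2*x)*(s*x + x)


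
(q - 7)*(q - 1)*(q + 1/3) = q^3 - 23*q^2/3 + 13*q/3 + 7/3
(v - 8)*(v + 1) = v^2 - 7*v - 8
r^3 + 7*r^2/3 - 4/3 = (r - 2/3)*(r + 1)*(r + 2)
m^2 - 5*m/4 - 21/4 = (m - 3)*(m + 7/4)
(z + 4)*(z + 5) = z^2 + 9*z + 20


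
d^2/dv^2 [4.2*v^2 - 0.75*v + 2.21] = 8.40000000000000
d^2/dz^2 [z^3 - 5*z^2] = 6*z - 10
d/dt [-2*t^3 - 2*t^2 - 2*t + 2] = -6*t^2 - 4*t - 2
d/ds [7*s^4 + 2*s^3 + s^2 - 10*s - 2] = 28*s^3 + 6*s^2 + 2*s - 10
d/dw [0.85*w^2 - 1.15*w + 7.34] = 1.7*w - 1.15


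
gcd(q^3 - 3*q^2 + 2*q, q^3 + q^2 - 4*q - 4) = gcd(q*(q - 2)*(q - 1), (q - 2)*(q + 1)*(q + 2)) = q - 2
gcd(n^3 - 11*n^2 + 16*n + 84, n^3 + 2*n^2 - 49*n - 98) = n^2 - 5*n - 14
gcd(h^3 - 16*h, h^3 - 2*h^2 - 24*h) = h^2 + 4*h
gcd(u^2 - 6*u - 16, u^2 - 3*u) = 1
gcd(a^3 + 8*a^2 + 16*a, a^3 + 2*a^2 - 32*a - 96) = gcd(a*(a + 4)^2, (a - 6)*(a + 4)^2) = a^2 + 8*a + 16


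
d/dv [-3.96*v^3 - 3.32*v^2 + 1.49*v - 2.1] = -11.88*v^2 - 6.64*v + 1.49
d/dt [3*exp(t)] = 3*exp(t)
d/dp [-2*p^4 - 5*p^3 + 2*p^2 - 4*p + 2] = -8*p^3 - 15*p^2 + 4*p - 4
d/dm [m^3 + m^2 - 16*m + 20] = 3*m^2 + 2*m - 16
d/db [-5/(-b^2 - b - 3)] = 5*(-2*b - 1)/(b^2 + b + 3)^2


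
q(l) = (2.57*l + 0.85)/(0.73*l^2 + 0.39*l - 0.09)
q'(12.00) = -0.02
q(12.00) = 0.29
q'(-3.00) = -0.49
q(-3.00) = -1.29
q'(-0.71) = -525201.97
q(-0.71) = -891.77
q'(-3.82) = -0.28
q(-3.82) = -0.99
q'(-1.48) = -3.27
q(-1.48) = -3.17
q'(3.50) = -0.27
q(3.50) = 0.96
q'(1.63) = -1.23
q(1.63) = 2.03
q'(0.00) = -69.48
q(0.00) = -9.44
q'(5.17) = -0.12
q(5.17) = 0.66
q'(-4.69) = -0.18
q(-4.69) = -0.79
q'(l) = (-1.46*l - 0.39)*(2.57*l + 0.85)/(0.73*l^2 + 0.39*l - 0.09)^2 + 2.57/(0.73*l^2 + 0.39*l - 0.09) = (1.8761*l^2 + 1.0023*l - (1.46*l + 0.39)*(2.57*l + 0.85) - 0.2313)/(0.73*l^2 + 0.39*l - 0.09)^2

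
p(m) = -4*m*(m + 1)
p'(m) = -8*m - 4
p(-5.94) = -117.37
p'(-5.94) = 43.52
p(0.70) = -4.76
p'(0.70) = -9.60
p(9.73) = -417.61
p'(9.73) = -81.84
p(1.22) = -10.83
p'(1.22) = -13.76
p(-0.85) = 0.51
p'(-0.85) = 2.80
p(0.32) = -1.69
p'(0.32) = -6.56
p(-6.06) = -122.65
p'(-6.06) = 44.48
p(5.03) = -121.32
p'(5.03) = -44.24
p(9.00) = -360.00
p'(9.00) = -76.00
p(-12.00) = -528.00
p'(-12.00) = 92.00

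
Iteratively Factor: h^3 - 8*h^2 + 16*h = (h - 4)*(h^2 - 4*h) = h*(h - 4)*(h - 4)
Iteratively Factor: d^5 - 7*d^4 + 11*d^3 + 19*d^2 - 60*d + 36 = (d - 2)*(d^4 - 5*d^3 + d^2 + 21*d - 18) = (d - 2)*(d - 1)*(d^3 - 4*d^2 - 3*d + 18) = (d - 3)*(d - 2)*(d - 1)*(d^2 - d - 6) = (d - 3)^2*(d - 2)*(d - 1)*(d + 2)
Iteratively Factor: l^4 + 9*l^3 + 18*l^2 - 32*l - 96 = (l + 3)*(l^3 + 6*l^2 - 32) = (l + 3)*(l + 4)*(l^2 + 2*l - 8) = (l + 3)*(l + 4)^2*(l - 2)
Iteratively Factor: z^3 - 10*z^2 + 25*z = (z)*(z^2 - 10*z + 25) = z*(z - 5)*(z - 5)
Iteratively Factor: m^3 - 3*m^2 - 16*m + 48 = (m - 3)*(m^2 - 16) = (m - 4)*(m - 3)*(m + 4)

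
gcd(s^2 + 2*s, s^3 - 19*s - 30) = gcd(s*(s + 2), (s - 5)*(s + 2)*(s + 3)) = s + 2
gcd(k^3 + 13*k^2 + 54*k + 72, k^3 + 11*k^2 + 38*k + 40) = k + 4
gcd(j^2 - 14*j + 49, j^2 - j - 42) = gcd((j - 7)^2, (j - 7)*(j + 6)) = j - 7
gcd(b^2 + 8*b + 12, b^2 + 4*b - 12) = b + 6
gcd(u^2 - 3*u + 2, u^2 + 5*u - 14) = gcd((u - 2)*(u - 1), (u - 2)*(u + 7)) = u - 2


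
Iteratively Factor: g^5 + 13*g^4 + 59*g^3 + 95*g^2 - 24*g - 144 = (g + 3)*(g^4 + 10*g^3 + 29*g^2 + 8*g - 48) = (g + 3)*(g + 4)*(g^3 + 6*g^2 + 5*g - 12) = (g + 3)*(g + 4)^2*(g^2 + 2*g - 3) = (g - 1)*(g + 3)*(g + 4)^2*(g + 3)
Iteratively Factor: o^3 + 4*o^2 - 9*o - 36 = (o + 3)*(o^2 + o - 12) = (o - 3)*(o + 3)*(o + 4)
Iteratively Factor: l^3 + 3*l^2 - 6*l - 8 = (l + 4)*(l^2 - l - 2) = (l + 1)*(l + 4)*(l - 2)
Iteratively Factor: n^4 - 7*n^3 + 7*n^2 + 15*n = (n)*(n^3 - 7*n^2 + 7*n + 15) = n*(n - 5)*(n^2 - 2*n - 3) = n*(n - 5)*(n - 3)*(n + 1)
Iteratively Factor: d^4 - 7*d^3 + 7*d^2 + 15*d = (d)*(d^3 - 7*d^2 + 7*d + 15) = d*(d - 3)*(d^2 - 4*d - 5) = d*(d - 3)*(d + 1)*(d - 5)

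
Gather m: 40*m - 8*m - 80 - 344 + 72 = 32*m - 352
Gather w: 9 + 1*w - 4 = w + 5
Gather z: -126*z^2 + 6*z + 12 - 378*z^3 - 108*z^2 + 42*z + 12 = -378*z^3 - 234*z^2 + 48*z + 24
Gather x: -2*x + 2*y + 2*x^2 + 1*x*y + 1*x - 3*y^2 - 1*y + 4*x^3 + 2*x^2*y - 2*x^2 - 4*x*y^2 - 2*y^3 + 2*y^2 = 4*x^3 + 2*x^2*y + x*(-4*y^2 + y - 1) - 2*y^3 - y^2 + y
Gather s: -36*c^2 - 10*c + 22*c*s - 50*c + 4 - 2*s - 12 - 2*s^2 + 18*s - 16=-36*c^2 - 60*c - 2*s^2 + s*(22*c + 16) - 24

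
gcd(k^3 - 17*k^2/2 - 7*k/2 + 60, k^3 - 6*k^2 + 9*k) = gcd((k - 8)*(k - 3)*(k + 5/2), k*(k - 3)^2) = k - 3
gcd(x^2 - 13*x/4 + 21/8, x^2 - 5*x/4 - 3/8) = x - 3/2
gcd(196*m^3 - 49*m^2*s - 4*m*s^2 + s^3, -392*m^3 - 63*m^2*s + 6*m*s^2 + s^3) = 7*m + s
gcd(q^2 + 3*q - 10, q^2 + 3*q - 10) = q^2 + 3*q - 10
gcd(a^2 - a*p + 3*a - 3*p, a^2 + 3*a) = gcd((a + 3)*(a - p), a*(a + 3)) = a + 3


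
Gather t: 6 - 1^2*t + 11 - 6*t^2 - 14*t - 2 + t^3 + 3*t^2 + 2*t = t^3 - 3*t^2 - 13*t + 15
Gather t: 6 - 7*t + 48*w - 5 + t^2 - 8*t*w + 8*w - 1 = t^2 + t*(-8*w - 7) + 56*w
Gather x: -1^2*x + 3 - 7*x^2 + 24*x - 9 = -7*x^2 + 23*x - 6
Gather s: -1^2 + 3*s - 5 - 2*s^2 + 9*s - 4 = -2*s^2 + 12*s - 10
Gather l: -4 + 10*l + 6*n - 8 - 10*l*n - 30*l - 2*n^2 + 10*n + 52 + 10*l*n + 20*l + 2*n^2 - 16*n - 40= 0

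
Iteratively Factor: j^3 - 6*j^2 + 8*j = (j - 2)*(j^2 - 4*j) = (j - 4)*(j - 2)*(j)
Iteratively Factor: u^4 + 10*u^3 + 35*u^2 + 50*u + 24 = (u + 1)*(u^3 + 9*u^2 + 26*u + 24) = (u + 1)*(u + 3)*(u^2 + 6*u + 8) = (u + 1)*(u + 3)*(u + 4)*(u + 2)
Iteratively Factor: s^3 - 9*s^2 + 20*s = (s)*(s^2 - 9*s + 20) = s*(s - 5)*(s - 4)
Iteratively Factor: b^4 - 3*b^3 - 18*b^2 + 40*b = (b - 5)*(b^3 + 2*b^2 - 8*b) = (b - 5)*(b - 2)*(b^2 + 4*b) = b*(b - 5)*(b - 2)*(b + 4)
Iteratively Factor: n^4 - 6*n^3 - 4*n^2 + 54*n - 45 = (n - 5)*(n^3 - n^2 - 9*n + 9) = (n - 5)*(n - 3)*(n^2 + 2*n - 3) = (n - 5)*(n - 3)*(n - 1)*(n + 3)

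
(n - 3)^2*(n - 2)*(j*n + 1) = j*n^4 - 8*j*n^3 + 21*j*n^2 - 18*j*n + n^3 - 8*n^2 + 21*n - 18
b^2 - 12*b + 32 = (b - 8)*(b - 4)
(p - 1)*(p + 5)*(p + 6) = p^3 + 10*p^2 + 19*p - 30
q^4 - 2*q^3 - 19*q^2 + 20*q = q*(q - 5)*(q - 1)*(q + 4)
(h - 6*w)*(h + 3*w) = h^2 - 3*h*w - 18*w^2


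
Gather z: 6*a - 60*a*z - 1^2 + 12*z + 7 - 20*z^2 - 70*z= 6*a - 20*z^2 + z*(-60*a - 58) + 6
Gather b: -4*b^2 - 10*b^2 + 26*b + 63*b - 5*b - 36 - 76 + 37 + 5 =-14*b^2 + 84*b - 70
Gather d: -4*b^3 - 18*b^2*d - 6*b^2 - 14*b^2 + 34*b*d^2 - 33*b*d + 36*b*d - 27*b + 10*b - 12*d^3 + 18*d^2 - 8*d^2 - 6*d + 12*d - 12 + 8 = -4*b^3 - 20*b^2 - 17*b - 12*d^3 + d^2*(34*b + 10) + d*(-18*b^2 + 3*b + 6) - 4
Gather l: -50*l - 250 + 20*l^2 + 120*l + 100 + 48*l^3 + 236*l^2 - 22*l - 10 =48*l^3 + 256*l^2 + 48*l - 160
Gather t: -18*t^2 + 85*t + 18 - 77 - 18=-18*t^2 + 85*t - 77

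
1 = 1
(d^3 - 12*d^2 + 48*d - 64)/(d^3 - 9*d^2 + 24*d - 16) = (d - 4)/(d - 1)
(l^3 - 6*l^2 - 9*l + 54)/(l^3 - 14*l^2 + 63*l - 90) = (l + 3)/(l - 5)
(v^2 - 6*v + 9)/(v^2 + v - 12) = (v - 3)/(v + 4)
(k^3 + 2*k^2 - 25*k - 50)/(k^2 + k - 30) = (k^2 + 7*k + 10)/(k + 6)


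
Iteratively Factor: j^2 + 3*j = (j)*(j + 3)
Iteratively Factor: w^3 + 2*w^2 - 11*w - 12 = (w + 1)*(w^2 + w - 12) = (w + 1)*(w + 4)*(w - 3)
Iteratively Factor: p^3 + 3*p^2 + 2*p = (p + 1)*(p^2 + 2*p) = (p + 1)*(p + 2)*(p)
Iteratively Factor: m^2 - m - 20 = (m + 4)*(m - 5)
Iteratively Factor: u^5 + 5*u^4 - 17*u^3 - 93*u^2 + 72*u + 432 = (u - 3)*(u^4 + 8*u^3 + 7*u^2 - 72*u - 144) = (u - 3)*(u + 4)*(u^3 + 4*u^2 - 9*u - 36) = (u - 3)*(u + 4)^2*(u^2 - 9) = (u - 3)*(u + 3)*(u + 4)^2*(u - 3)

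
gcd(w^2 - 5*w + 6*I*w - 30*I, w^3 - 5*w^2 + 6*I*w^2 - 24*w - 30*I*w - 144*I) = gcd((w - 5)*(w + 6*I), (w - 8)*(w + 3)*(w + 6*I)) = w + 6*I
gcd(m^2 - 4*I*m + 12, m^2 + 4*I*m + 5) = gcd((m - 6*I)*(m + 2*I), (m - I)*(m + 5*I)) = 1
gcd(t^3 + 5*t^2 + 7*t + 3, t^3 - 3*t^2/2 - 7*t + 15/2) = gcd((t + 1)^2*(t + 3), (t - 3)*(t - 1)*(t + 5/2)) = 1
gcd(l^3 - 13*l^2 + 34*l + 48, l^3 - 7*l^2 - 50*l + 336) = l^2 - 14*l + 48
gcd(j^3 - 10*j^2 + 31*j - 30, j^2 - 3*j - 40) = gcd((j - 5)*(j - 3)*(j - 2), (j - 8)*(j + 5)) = 1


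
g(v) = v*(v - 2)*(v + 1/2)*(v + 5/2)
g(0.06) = -0.17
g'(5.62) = 748.88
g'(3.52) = 175.69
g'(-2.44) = -19.57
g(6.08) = 1400.48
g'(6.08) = 949.66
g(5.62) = 1011.00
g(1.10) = -5.70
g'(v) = v*(v - 2)*(v + 1/2) + v*(v - 2)*(v + 5/2) + v*(v + 1/2)*(v + 5/2) + (v - 2)*(v + 1/2)*(v + 5/2) = 4*v^3 + 3*v^2 - 19*v/2 - 5/2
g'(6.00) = 912.50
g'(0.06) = -3.06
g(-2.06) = -5.74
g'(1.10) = -4.00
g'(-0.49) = 2.40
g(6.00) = 1326.00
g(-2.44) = -1.26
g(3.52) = 129.48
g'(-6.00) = -701.50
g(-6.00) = 924.00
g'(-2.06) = -5.17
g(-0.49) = 0.02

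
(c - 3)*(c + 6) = c^2 + 3*c - 18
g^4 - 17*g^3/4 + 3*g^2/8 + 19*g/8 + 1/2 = (g - 4)*(g - 1)*(g + 1/4)*(g + 1/2)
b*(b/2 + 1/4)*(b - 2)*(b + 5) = b^4/2 + 7*b^3/4 - 17*b^2/4 - 5*b/2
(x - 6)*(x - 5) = x^2 - 11*x + 30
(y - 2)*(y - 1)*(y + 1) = y^3 - 2*y^2 - y + 2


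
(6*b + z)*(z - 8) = 6*b*z - 48*b + z^2 - 8*z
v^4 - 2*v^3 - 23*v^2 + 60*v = v*(v - 4)*(v - 3)*(v + 5)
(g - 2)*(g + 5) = g^2 + 3*g - 10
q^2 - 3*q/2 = q*(q - 3/2)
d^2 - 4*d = d*(d - 4)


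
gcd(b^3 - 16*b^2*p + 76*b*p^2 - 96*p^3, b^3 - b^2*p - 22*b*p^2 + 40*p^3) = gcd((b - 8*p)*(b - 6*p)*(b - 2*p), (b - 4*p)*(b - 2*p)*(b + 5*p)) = -b + 2*p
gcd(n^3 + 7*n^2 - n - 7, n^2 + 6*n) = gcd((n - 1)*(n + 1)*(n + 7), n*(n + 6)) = 1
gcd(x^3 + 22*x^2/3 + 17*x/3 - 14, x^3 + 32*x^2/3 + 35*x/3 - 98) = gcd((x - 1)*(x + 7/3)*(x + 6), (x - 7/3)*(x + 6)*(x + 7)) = x + 6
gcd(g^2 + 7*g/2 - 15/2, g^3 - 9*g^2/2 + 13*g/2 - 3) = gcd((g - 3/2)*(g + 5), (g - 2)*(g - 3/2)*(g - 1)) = g - 3/2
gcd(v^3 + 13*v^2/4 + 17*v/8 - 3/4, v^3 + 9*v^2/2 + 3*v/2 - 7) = v + 2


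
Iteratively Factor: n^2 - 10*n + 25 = (n - 5)*(n - 5)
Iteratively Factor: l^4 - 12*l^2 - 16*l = (l + 2)*(l^3 - 2*l^2 - 8*l) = l*(l + 2)*(l^2 - 2*l - 8) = l*(l + 2)^2*(l - 4)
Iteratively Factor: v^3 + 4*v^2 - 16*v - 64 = (v + 4)*(v^2 - 16) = (v + 4)^2*(v - 4)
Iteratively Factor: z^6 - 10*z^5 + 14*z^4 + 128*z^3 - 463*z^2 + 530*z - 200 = (z - 1)*(z^5 - 9*z^4 + 5*z^3 + 133*z^2 - 330*z + 200) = (z - 1)^2*(z^4 - 8*z^3 - 3*z^2 + 130*z - 200) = (z - 2)*(z - 1)^2*(z^3 - 6*z^2 - 15*z + 100) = (z - 2)*(z - 1)^2*(z + 4)*(z^2 - 10*z + 25) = (z - 5)*(z - 2)*(z - 1)^2*(z + 4)*(z - 5)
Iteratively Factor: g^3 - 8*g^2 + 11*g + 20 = (g - 4)*(g^2 - 4*g - 5) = (g - 4)*(g + 1)*(g - 5)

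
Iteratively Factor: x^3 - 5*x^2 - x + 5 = (x - 5)*(x^2 - 1) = (x - 5)*(x + 1)*(x - 1)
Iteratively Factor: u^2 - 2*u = (u)*(u - 2)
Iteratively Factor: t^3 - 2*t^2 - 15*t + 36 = (t + 4)*(t^2 - 6*t + 9) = (t - 3)*(t + 4)*(t - 3)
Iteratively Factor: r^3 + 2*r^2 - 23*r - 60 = (r - 5)*(r^2 + 7*r + 12) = (r - 5)*(r + 4)*(r + 3)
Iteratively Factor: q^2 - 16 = (q + 4)*(q - 4)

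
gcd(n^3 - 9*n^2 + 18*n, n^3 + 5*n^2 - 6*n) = n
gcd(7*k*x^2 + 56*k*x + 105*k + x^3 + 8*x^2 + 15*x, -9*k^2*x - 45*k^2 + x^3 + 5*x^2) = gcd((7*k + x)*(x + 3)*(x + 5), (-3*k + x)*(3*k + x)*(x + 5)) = x + 5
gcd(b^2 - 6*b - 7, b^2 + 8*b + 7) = b + 1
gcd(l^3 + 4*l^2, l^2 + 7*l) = l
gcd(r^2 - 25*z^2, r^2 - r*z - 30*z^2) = r + 5*z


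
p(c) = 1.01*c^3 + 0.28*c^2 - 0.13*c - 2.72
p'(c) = 3.03*c^2 + 0.56*c - 0.13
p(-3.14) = -30.82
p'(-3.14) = 27.99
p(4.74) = 110.52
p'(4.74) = 70.60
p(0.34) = -2.69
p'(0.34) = 0.41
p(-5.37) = -150.35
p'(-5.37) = 84.24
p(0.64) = -2.42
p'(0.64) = 1.47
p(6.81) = 328.36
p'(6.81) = 144.20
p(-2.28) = -12.94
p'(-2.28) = 14.34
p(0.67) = -2.38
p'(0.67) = 1.61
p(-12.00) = -1706.12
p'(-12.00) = 429.47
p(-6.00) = -210.02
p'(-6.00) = 105.59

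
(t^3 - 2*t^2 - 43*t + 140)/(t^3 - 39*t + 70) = (t - 4)/(t - 2)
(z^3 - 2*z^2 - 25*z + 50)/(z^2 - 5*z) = z + 3 - 10/z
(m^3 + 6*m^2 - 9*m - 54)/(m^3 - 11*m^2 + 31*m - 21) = (m^2 + 9*m + 18)/(m^2 - 8*m + 7)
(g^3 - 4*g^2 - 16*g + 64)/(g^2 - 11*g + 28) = (g^2 - 16)/(g - 7)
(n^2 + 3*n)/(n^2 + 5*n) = (n + 3)/(n + 5)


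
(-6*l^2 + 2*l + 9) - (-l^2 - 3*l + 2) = -5*l^2 + 5*l + 7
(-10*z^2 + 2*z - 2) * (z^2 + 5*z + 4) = -10*z^4 - 48*z^3 - 32*z^2 - 2*z - 8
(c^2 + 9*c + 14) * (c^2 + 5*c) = c^4 + 14*c^3 + 59*c^2 + 70*c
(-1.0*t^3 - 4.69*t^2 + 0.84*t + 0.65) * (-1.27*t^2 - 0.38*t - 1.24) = 1.27*t^5 + 6.3363*t^4 + 1.9554*t^3 + 4.6709*t^2 - 1.2886*t - 0.806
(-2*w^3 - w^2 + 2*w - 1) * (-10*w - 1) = 20*w^4 + 12*w^3 - 19*w^2 + 8*w + 1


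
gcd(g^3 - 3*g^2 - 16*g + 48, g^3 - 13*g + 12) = g^2 + g - 12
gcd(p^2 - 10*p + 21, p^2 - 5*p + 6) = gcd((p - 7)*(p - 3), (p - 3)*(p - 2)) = p - 3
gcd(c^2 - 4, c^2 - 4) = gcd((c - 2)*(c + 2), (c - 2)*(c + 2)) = c^2 - 4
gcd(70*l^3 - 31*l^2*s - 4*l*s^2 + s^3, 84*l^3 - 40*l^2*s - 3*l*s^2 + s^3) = 14*l^2 - 9*l*s + s^2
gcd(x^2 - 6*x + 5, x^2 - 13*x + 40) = x - 5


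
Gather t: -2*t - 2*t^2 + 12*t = -2*t^2 + 10*t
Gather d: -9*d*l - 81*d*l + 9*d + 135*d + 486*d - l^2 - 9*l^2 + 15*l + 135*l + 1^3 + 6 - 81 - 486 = d*(630 - 90*l) - 10*l^2 + 150*l - 560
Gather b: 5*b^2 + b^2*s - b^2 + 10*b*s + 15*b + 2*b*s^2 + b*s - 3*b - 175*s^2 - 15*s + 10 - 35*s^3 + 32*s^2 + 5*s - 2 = b^2*(s + 4) + b*(2*s^2 + 11*s + 12) - 35*s^3 - 143*s^2 - 10*s + 8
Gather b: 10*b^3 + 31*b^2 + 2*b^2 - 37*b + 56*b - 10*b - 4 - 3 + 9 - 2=10*b^3 + 33*b^2 + 9*b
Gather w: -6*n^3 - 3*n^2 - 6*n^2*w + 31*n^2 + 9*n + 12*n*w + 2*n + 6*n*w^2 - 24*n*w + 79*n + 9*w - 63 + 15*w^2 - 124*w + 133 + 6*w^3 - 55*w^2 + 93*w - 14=-6*n^3 + 28*n^2 + 90*n + 6*w^3 + w^2*(6*n - 40) + w*(-6*n^2 - 12*n - 22) + 56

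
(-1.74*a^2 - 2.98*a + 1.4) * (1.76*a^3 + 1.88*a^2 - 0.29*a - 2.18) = -3.0624*a^5 - 8.516*a^4 - 2.6338*a^3 + 7.2894*a^2 + 6.0904*a - 3.052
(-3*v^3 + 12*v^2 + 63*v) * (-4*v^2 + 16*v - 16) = 12*v^5 - 96*v^4 - 12*v^3 + 816*v^2 - 1008*v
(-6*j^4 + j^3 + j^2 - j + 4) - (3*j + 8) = -6*j^4 + j^3 + j^2 - 4*j - 4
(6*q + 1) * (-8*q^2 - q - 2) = -48*q^3 - 14*q^2 - 13*q - 2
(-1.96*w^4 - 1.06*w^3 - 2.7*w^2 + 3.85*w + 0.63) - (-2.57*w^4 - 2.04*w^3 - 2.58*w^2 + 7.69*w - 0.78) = 0.61*w^4 + 0.98*w^3 - 0.12*w^2 - 3.84*w + 1.41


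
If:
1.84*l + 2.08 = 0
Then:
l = -1.13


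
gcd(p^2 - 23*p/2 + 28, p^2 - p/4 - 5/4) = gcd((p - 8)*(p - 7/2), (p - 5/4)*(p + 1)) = 1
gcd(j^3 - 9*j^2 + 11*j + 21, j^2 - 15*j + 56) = j - 7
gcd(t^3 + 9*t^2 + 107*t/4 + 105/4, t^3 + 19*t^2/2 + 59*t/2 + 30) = t^2 + 11*t/2 + 15/2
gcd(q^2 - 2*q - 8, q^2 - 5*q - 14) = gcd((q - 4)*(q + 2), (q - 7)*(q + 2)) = q + 2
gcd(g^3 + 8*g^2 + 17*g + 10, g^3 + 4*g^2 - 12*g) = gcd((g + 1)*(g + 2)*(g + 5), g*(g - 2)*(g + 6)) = 1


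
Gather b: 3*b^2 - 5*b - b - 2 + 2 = 3*b^2 - 6*b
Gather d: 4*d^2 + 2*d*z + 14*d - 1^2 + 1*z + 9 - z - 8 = 4*d^2 + d*(2*z + 14)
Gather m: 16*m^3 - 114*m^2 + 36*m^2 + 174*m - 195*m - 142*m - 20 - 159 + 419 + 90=16*m^3 - 78*m^2 - 163*m + 330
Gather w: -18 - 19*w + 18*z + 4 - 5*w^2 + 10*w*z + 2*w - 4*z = -5*w^2 + w*(10*z - 17) + 14*z - 14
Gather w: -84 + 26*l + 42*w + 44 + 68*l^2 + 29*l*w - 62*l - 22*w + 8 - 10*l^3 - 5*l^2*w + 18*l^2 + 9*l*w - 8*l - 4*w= -10*l^3 + 86*l^2 - 44*l + w*(-5*l^2 + 38*l + 16) - 32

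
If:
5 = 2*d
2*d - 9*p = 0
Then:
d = 5/2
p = 5/9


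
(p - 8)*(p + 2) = p^2 - 6*p - 16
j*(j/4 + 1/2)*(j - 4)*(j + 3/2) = j^4/4 - j^3/8 - 11*j^2/4 - 3*j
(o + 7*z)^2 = o^2 + 14*o*z + 49*z^2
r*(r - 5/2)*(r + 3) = r^3 + r^2/2 - 15*r/2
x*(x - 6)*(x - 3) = x^3 - 9*x^2 + 18*x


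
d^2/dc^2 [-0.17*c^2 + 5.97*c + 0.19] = -0.340000000000000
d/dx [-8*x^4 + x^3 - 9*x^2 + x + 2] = -32*x^3 + 3*x^2 - 18*x + 1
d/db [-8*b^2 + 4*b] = 4 - 16*b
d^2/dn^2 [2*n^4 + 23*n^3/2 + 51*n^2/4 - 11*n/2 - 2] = 24*n^2 + 69*n + 51/2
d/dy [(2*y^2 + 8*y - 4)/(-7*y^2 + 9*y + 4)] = 2*(37*y^2 - 20*y + 34)/(49*y^4 - 126*y^3 + 25*y^2 + 72*y + 16)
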